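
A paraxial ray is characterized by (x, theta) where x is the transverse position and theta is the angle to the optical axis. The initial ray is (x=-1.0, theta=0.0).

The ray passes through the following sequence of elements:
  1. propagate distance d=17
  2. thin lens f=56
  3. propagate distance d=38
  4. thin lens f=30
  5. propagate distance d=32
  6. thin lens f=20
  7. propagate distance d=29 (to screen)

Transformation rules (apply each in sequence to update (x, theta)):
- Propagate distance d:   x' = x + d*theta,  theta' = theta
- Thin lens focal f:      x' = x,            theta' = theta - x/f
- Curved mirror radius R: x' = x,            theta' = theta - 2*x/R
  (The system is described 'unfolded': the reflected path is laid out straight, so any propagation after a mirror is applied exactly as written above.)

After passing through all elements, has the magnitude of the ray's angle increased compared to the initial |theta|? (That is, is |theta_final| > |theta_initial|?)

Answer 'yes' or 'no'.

Answer: yes

Derivation:
Initial: x=-1.0000 theta=0.0000
After 1 (propagate distance d=17): x=-1.0000 theta=0.0000
After 2 (thin lens f=56): x=-1.0000 theta=1/56 (≈0.0179)
After 3 (propagate distance d=38): x=-9/28 (≈-0.3214) theta=1/56 (≈0.0179)
After 4 (thin lens f=30): x=-9/28 (≈-0.3214) theta=1/35 (≈0.0286)
After 5 (propagate distance d=32): x=83/140 (≈0.5929) theta=1/35 (≈0.0286)
After 6 (thin lens f=20): x=83/140 (≈0.5929) theta=-3/2800 (≈-0.0011)
After 7 (propagate distance d=29 (to screen)): x=1573/2800 (≈0.5618) theta=-3/2800 (≈-0.0011)
|theta_initial|=0.0000 |theta_final|=3/2800 (≈0.0011) -> increased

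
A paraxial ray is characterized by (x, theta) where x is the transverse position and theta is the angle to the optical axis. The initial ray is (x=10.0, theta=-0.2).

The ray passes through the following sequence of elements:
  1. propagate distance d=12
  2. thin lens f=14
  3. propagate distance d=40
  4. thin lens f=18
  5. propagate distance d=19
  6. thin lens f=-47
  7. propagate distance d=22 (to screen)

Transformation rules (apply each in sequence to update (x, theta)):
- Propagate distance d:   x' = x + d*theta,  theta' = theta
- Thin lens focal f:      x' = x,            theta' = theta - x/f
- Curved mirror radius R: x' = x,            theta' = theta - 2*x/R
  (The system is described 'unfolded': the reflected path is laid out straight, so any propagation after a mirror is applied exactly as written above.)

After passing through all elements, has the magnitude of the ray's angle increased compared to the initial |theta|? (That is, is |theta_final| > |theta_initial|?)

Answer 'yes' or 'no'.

Answer: yes

Derivation:
Initial: x=10.0000 theta=-0.2000
After 1 (propagate distance d=12): x=7.6000 theta=-0.2000
After 2 (thin lens f=14): x=7.6000 theta=-26/35 (≈-0.7429)
After 3 (propagate distance d=40): x=-774/35 (≈-22.1143) theta=-26/35 (≈-0.7429)
After 4 (thin lens f=18): x=-774/35 (≈-22.1143) theta=17/35 (≈0.4857)
After 5 (propagate distance d=19): x=-451/35 (≈-12.8857) theta=17/35 (≈0.4857)
After 6 (thin lens f=-47): x=-451/35 (≈-12.8857) theta=348/1645 (≈0.2116)
After 7 (propagate distance d=22 (to screen)): x=-13541/1645 (≈-8.2316) theta=348/1645 (≈0.2116)
|theta_initial|=0.2000 |theta_final|=348/1645 (≈0.2116) -> increased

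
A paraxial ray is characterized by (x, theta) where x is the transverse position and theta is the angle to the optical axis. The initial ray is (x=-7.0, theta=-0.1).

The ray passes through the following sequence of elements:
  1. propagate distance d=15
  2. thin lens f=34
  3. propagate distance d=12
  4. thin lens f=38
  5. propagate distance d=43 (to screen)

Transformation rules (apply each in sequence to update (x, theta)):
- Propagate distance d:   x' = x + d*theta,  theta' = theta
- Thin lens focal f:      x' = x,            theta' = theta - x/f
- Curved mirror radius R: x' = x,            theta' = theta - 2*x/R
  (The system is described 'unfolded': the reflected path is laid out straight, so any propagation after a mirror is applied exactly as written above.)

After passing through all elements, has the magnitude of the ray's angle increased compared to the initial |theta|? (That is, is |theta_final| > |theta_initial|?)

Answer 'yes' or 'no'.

Initial: x=-7.0000 theta=-0.1000
After 1 (propagate distance d=15): x=-8.5000 theta=-0.1000
After 2 (thin lens f=34): x=-8.5000 theta=0.1500
After 3 (propagate distance d=12): x=-6.7000 theta=0.1500
After 4 (thin lens f=38): x=-6.7000 theta=31/95 (≈0.3263)
After 5 (propagate distance d=43 (to screen)): x=1393/190 (≈7.3316) theta=31/95 (≈0.3263)
|theta_initial|=0.1000 |theta_final|=31/95 (≈0.3263) -> increased

Answer: yes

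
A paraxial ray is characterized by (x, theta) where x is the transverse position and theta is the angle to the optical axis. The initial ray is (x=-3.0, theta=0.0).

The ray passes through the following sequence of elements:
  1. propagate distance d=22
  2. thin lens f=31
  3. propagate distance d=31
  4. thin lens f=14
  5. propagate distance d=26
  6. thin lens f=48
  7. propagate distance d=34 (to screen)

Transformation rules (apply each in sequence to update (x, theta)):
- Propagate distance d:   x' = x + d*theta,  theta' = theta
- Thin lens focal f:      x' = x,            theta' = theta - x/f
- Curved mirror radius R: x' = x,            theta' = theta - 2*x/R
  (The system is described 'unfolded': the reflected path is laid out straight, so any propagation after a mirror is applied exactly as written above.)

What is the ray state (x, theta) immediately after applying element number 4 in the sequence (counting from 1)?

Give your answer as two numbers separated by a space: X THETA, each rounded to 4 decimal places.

Answer: 0.0000 0.0968

Derivation:
Initial: x=-3.0000 theta=0.0000
After 1 (propagate distance d=22): x=-3.0000 theta=0.0000
After 2 (thin lens f=31): x=-3.0000 theta=3/31 (≈0.0968)
After 3 (propagate distance d=31): x=0.0000 theta=3/31 (≈0.0968)
After 4 (thin lens f=14): x=0.0000 theta=3/31 (≈0.0968)
Rounded to 4 decimal places: x = 0.0000, theta = 0.0968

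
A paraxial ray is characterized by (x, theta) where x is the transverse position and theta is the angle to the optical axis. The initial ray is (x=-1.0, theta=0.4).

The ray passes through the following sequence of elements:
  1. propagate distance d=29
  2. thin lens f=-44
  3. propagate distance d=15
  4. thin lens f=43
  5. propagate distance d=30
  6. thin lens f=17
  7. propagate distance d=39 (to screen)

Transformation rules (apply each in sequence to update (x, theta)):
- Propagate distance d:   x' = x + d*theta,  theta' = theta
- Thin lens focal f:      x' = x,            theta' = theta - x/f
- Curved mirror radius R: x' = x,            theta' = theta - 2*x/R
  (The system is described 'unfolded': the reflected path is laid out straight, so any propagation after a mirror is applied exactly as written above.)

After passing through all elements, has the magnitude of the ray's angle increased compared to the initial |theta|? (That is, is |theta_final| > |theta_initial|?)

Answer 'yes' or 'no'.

Initial: x=-1.0000 theta=0.4000
After 1 (propagate distance d=29): x=10.6000 theta=0.4000
After 2 (thin lens f=-44): x=10.6000 theta=141/220 (≈0.6409)
After 3 (propagate distance d=15): x=4447/220 (≈20.2136) theta=141/220 (≈0.6409)
After 4 (thin lens f=43): x=4447/220 (≈20.2136) theta=404/2365 (≈0.1708)
After 5 (propagate distance d=30): x=21791/860 (≈25.3384) theta=404/2365 (≈0.1708)
After 6 (thin lens f=17): x=21791/860 (≈25.3384) theta=-212229/160820 (≈-1.3197)
After 7 (propagate distance d=39 (to screen)): x=-2101007/80410 (≈-26.1287) theta=-212229/160820 (≈-1.3197)
|theta_initial|=0.4000 |theta_final|=212229/160820 (≈1.3197) -> increased

Answer: yes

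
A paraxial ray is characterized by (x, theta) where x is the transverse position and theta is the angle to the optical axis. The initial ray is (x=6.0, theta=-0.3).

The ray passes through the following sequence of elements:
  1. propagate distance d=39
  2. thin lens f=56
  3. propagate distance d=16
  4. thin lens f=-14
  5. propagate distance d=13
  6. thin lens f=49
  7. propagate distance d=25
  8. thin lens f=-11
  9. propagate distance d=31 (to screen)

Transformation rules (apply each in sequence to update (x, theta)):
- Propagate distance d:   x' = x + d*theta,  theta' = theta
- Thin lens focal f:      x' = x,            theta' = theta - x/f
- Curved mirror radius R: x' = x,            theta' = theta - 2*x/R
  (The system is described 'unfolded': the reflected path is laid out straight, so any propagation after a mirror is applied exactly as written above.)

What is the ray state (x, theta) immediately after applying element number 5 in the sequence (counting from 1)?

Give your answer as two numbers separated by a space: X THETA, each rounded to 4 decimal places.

Initial: x=6.0000 theta=-0.3000
After 1 (propagate distance d=39): x=-5.7000 theta=-0.3000
After 2 (thin lens f=56): x=-5.7000 theta=-111/560 (≈-0.1982)
After 3 (propagate distance d=16): x=-621/70 (≈-8.8714) theta=-111/560 (≈-0.1982)
After 4 (thin lens f=-14): x=-621/70 (≈-8.8714) theta=-3261/3920 (≈-0.8319)
After 5 (propagate distance d=13): x=-77169/3920 (≈-19.6860) theta=-3261/3920 (≈-0.8319)
Rounded to 4 decimal places: x = -19.6860, theta = -0.8319

Answer: -19.6860 -0.8319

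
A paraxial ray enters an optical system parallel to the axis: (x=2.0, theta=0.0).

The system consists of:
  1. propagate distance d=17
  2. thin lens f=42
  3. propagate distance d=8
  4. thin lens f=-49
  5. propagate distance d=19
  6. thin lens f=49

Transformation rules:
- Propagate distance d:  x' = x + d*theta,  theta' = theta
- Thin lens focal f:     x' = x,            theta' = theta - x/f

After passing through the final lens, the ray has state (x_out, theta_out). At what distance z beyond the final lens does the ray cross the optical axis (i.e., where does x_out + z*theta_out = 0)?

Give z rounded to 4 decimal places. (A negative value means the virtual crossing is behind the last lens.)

Answer: 31.9797

Derivation:
Initial: x=2.0000 theta=0.0000
After 1 (propagate distance d=17): x=2.0000 theta=0.0000
After 2 (thin lens f=42): x=2.0000 theta=-1/21 (≈-0.0476)
After 3 (propagate distance d=8): x=34/21 (≈1.6190) theta=-1/21 (≈-0.0476)
After 4 (thin lens f=-49): x=34/21 (≈1.6190) theta=-5/343 (≈-0.0146)
After 5 (propagate distance d=19): x=1381/1029 (≈1.3421) theta=-5/343 (≈-0.0146)
After 6 (thin lens f=49): x=1381/1029 (≈1.3421) theta=-2116/50421 (≈-0.0420)
z_focus = -x_out/theta_out = -(1381/1029)/(-2116/50421) = 67669/2116 ≈ 31.9797
Rounded to 4 decimal places: z = 31.9797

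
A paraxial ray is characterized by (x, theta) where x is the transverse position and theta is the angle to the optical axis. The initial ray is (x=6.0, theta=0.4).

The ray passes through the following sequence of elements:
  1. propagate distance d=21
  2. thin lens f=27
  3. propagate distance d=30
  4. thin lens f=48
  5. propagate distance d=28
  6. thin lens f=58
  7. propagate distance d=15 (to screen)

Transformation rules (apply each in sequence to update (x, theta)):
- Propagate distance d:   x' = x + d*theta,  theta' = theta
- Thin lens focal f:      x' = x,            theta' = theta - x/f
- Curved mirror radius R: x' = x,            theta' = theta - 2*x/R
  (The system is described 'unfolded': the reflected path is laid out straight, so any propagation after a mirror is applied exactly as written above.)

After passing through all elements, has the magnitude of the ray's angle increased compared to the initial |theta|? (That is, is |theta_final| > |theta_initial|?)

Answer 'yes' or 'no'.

Answer: no

Derivation:
Initial: x=6.0000 theta=0.4000
After 1 (propagate distance d=21): x=14.4000 theta=0.4000
After 2 (thin lens f=27): x=14.4000 theta=-2/15 (≈-0.1333)
After 3 (propagate distance d=30): x=10.4000 theta=-2/15 (≈-0.1333)
After 4 (thin lens f=48): x=10.4000 theta=-0.3500
After 5 (propagate distance d=28): x=0.6000 theta=-0.3500
After 6 (thin lens f=58): x=0.6000 theta=-209/580 (≈-0.3603)
After 7 (propagate distance d=15 (to screen)): x=-2787/580 (≈-4.8052) theta=-209/580 (≈-0.3603)
|theta_initial|=0.4000 |theta_final|=209/580 (≈0.3603) -> not increased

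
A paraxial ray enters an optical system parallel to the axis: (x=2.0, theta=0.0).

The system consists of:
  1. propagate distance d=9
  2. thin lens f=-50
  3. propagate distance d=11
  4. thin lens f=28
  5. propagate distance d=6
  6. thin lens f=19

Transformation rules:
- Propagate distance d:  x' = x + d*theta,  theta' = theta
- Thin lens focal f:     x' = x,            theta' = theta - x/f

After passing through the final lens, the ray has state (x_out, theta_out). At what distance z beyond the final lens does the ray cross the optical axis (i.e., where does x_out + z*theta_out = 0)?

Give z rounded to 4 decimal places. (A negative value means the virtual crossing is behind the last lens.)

Initial: x=2.0000 theta=0.0000
After 1 (propagate distance d=9): x=2.0000 theta=0.0000
After 2 (thin lens f=-50): x=2.0000 theta=0.0400
After 3 (propagate distance d=11): x=2.4400 theta=0.0400
After 4 (thin lens f=28): x=2.4400 theta=-33/700 (≈-0.0471)
After 5 (propagate distance d=6): x=151/70 (≈2.1571) theta=-33/700 (≈-0.0471)
After 6 (thin lens f=19): x=151/70 (≈2.1571) theta=-2137/13300 (≈-0.1607)
z_focus = -x_out/theta_out = -(151/70)/(-2137/13300) = 28690/2137 ≈ 13.4254
Rounded to 4 decimal places: z = 13.4254

Answer: 13.4254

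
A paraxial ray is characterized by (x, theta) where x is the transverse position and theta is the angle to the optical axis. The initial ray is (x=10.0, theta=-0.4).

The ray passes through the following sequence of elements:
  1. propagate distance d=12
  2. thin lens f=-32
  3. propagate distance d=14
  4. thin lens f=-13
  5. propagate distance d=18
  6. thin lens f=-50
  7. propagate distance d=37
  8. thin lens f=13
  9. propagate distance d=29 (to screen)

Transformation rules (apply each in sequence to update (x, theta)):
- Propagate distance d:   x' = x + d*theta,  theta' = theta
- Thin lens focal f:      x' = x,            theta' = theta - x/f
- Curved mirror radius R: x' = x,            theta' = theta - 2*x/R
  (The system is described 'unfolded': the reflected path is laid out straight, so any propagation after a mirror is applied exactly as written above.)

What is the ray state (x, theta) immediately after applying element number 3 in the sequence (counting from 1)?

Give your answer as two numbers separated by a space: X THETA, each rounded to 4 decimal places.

Answer: 1.8750 -0.2375

Derivation:
Initial: x=10.0000 theta=-0.4000
After 1 (propagate distance d=12): x=5.2000 theta=-0.4000
After 2 (thin lens f=-32): x=5.2000 theta=-0.2375
After 3 (propagate distance d=14): x=1.8750 theta=-0.2375
Rounded to 4 decimal places: x = 1.8750, theta = -0.2375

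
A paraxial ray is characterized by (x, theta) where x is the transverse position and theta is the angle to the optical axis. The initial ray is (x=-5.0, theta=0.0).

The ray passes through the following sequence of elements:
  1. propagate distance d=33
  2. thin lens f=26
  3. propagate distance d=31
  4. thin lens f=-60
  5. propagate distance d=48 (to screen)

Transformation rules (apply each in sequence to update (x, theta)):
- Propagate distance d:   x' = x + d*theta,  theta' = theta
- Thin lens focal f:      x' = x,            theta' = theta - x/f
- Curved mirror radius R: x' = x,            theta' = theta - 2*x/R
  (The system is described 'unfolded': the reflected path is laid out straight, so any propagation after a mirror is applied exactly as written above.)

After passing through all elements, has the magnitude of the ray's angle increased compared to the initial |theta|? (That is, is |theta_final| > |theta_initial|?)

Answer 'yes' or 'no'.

Answer: yes

Derivation:
Initial: x=-5.0000 theta=0.0000
After 1 (propagate distance d=33): x=-5.0000 theta=0.0000
After 2 (thin lens f=26): x=-5.0000 theta=5/26 (≈0.1923)
After 3 (propagate distance d=31): x=25/26 (≈0.9615) theta=5/26 (≈0.1923)
After 4 (thin lens f=-60): x=25/26 (≈0.9615) theta=5/24 (≈0.2083)
After 5 (propagate distance d=48 (to screen)): x=285/26 (≈10.9615) theta=5/24 (≈0.2083)
|theta_initial|=0.0000 |theta_final|=5/24 (≈0.2083) -> increased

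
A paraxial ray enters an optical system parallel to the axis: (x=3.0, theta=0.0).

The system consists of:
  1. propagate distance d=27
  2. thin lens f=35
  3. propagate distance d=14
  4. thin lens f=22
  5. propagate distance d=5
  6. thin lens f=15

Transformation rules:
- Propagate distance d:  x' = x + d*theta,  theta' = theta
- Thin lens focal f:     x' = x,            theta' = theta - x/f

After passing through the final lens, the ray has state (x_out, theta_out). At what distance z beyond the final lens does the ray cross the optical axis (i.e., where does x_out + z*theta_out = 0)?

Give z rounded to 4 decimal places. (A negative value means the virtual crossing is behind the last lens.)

Answer: 4.1536

Derivation:
Initial: x=3.0000 theta=0.0000
After 1 (propagate distance d=27): x=3.0000 theta=0.0000
After 2 (thin lens f=35): x=3.0000 theta=-3/35 (≈-0.0857)
After 3 (propagate distance d=14): x=1.8000 theta=-3/35 (≈-0.0857)
After 4 (thin lens f=22): x=1.8000 theta=-129/770 (≈-0.1675)
After 5 (propagate distance d=5): x=741/770 (≈0.9623) theta=-129/770 (≈-0.1675)
After 6 (thin lens f=15): x=741/770 (≈0.9623) theta=-446/1925 (≈-0.2317)
z_focus = -x_out/theta_out = -(741/770)/(-446/1925) = 3705/892 ≈ 4.1536
Rounded to 4 decimal places: z = 4.1536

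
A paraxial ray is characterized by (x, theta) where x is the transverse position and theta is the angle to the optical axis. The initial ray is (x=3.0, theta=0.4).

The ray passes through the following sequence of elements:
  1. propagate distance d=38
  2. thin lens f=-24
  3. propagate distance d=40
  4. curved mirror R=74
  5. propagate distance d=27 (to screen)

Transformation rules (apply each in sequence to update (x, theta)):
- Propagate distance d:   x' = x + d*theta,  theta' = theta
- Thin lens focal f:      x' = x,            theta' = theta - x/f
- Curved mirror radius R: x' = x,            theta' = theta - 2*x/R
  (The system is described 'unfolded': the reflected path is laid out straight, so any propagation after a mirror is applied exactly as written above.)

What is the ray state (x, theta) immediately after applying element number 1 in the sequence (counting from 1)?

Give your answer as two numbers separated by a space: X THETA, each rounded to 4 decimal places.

Initial: x=3.0000 theta=0.4000
After 1 (propagate distance d=38): x=18.2000 theta=0.4000
Rounded to 4 decimal places: x = 18.2000, theta = 0.4000

Answer: 18.2000 0.4000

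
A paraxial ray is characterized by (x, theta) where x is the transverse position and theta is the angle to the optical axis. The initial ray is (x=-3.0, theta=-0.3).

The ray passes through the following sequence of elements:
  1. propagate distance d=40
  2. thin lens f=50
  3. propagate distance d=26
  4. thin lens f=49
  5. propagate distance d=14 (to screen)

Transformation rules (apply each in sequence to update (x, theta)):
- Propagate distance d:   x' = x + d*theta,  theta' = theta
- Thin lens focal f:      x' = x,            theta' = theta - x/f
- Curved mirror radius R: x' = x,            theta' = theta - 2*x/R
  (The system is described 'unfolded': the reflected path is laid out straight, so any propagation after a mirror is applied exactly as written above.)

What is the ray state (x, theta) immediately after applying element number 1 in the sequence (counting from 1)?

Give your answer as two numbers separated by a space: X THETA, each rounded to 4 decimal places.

Initial: x=-3.0000 theta=-0.3000
After 1 (propagate distance d=40): x=-15.0000 theta=-0.3000
Rounded to 4 decimal places: x = -15.0000, theta = -0.3000

Answer: -15.0000 -0.3000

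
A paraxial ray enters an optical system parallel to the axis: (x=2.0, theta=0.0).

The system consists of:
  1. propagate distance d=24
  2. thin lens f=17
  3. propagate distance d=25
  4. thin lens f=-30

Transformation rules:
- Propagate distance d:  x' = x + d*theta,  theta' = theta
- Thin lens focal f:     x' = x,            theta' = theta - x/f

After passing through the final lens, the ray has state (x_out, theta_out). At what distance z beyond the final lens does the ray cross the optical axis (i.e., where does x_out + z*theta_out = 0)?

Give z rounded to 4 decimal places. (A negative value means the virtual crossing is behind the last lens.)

Initial: x=2.0000 theta=0.0000
After 1 (propagate distance d=24): x=2.0000 theta=0.0000
After 2 (thin lens f=17): x=2.0000 theta=-2/17 (≈-0.1176)
After 3 (propagate distance d=25): x=-16/17 (≈-0.9412) theta=-2/17 (≈-0.1176)
After 4 (thin lens f=-30): x=-16/17 (≈-0.9412) theta=-38/255 (≈-0.1490)
z_focus = -x_out/theta_out = -(-16/17)/(-38/255) = -120/19 ≈ -6.3158
Rounded to 4 decimal places: z = -6.3158

Answer: -6.3158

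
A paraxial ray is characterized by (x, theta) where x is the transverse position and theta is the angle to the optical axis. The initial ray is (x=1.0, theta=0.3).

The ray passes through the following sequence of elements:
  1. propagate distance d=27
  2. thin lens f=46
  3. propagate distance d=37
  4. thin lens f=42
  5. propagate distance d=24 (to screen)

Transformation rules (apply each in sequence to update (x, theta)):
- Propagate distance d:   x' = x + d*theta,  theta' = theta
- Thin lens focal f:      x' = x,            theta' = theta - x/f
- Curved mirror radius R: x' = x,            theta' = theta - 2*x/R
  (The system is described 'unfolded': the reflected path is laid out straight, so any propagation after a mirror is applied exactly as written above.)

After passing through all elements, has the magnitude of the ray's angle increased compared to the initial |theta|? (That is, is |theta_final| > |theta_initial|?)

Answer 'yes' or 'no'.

Answer: no

Derivation:
Initial: x=1.0000 theta=0.3000
After 1 (propagate distance d=27): x=9.1000 theta=0.3000
After 2 (thin lens f=46): x=9.1000 theta=47/460 (≈0.1022)
After 3 (propagate distance d=37): x=1185/92 (≈12.8804) theta=47/460 (≈0.1022)
After 4 (thin lens f=42): x=1185/92 (≈12.8804) theta=-1317/6440 (≈-0.2045)
After 5 (propagate distance d=24 (to screen)): x=25671/3220 (≈7.9724) theta=-1317/6440 (≈-0.2045)
|theta_initial|=0.3000 |theta_final|=1317/6440 (≈0.2045) -> not increased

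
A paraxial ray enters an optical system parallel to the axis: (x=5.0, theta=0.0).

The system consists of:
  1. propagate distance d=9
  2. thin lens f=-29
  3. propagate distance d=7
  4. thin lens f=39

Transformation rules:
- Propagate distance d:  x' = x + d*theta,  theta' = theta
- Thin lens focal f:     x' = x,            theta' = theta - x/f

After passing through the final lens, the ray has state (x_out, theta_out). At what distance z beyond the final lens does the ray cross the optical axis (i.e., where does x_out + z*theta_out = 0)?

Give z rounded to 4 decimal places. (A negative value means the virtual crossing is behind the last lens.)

Answer: -468.0000

Derivation:
Initial: x=5.0000 theta=0.0000
After 1 (propagate distance d=9): x=5.0000 theta=0.0000
After 2 (thin lens f=-29): x=5.0000 theta=5/29 (≈0.1724)
After 3 (propagate distance d=7): x=180/29 (≈6.2069) theta=5/29 (≈0.1724)
After 4 (thin lens f=39): x=180/29 (≈6.2069) theta=5/377 (≈0.0133)
z_focus = -x_out/theta_out = -(180/29)/(5/377) = -468.0000
Rounded to 4 decimal places: z = -468.0000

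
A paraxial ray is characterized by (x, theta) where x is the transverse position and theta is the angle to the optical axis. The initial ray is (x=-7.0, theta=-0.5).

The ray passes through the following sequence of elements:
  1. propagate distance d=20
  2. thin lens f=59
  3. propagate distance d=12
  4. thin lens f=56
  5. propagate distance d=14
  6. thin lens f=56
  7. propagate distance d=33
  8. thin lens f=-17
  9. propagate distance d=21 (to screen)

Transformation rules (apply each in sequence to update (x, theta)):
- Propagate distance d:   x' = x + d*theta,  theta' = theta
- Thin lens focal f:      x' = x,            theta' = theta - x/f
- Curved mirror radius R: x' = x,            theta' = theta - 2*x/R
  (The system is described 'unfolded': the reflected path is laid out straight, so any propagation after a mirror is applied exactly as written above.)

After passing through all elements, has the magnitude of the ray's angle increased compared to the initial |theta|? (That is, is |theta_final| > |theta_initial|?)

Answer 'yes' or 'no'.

Answer: no

Derivation:
Initial: x=-7.0000 theta=-0.5000
After 1 (propagate distance d=20): x=-17.0000 theta=-0.5000
After 2 (thin lens f=59): x=-17.0000 theta=-25/118 (≈-0.2119)
After 3 (propagate distance d=12): x=-1153/59 (≈-19.5424) theta=-25/118 (≈-0.2119)
After 4 (thin lens f=56): x=-1153/59 (≈-19.5424) theta=453/3304 (≈0.1371)
After 5 (propagate distance d=14): x=-4159/236 (≈-17.6229) theta=453/3304 (≈0.1371)
After 6 (thin lens f=56): x=-4159/236 (≈-17.6229) theta=853/1888 (≈0.4518)
After 7 (propagate distance d=33): x=-5123/1888 (≈-2.7135) theta=853/1888 (≈0.4518)
After 8 (thin lens f=-17): x=-5123/1888 (≈-2.7135) theta=4689/16048 (≈0.2922)
After 9 (propagate distance d=21 (to screen)): x=109847/32096 (≈3.4225) theta=4689/16048 (≈0.2922)
|theta_initial|=0.5000 |theta_final|=4689/16048 (≈0.2922) -> not increased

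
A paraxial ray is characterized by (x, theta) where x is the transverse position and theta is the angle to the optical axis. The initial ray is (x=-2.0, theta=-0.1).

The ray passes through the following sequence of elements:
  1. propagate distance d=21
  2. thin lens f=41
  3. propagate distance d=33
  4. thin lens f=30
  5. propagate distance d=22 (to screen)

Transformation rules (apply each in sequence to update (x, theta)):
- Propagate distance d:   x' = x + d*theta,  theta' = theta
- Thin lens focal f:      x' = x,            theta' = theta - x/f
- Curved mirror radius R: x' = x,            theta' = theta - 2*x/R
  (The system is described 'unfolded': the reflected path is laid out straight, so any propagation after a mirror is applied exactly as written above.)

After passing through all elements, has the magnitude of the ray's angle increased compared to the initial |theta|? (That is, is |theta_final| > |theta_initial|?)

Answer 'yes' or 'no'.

Initial: x=-2.0000 theta=-0.1000
After 1 (propagate distance d=21): x=-4.1000 theta=-0.1000
After 2 (thin lens f=41): x=-4.1000 theta=0.0000
After 3 (propagate distance d=33): x=-4.1000 theta=0.0000
After 4 (thin lens f=30): x=-4.1000 theta=41/300 (≈0.1367)
After 5 (propagate distance d=22 (to screen)): x=-82/75 (≈-1.0933) theta=41/300 (≈0.1367)
|theta_initial|=0.1000 |theta_final|=41/300 (≈0.1367) -> increased

Answer: yes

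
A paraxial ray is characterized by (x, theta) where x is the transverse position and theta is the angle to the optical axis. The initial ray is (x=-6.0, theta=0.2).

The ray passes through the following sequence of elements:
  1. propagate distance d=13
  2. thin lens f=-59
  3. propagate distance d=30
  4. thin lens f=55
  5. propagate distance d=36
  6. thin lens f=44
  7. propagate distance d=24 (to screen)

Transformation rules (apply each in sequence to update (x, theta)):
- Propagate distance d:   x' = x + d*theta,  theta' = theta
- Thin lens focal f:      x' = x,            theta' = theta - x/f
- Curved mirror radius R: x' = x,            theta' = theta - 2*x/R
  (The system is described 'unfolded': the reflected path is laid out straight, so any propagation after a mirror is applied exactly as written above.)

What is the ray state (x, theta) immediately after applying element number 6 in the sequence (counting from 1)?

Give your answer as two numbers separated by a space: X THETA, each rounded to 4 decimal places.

Answer: 5.4264 0.0032

Derivation:
Initial: x=-6.0000 theta=0.2000
After 1 (propagate distance d=13): x=-3.4000 theta=0.2000
After 2 (thin lens f=-59): x=-3.4000 theta=42/295 (≈0.1424)
After 3 (propagate distance d=30): x=257/295 (≈0.8712) theta=42/295 (≈0.1424)
After 4 (thin lens f=55): x=257/295 (≈0.8712) theta=2053/16225 (≈0.1265)
After 5 (propagate distance d=36): x=88043/16225 (≈5.4264) theta=2053/16225 (≈0.1265)
After 6 (thin lens f=44): x=88043/16225 (≈5.4264) theta=2289/713900 (≈0.0032)
Rounded to 4 decimal places: x = 5.4264, theta = 0.0032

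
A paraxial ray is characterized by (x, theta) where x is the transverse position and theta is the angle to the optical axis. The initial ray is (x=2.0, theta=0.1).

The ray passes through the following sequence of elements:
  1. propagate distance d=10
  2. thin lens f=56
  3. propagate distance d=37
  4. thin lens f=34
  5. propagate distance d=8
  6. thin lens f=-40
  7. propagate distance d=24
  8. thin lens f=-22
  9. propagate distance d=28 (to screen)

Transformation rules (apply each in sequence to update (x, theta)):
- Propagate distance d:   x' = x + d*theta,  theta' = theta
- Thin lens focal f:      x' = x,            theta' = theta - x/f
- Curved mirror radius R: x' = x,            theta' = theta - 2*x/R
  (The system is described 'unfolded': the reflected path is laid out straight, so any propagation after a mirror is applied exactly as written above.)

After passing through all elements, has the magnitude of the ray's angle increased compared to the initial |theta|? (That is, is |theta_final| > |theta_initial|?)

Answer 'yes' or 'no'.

Answer: yes

Derivation:
Initial: x=2.0000 theta=0.1000
After 1 (propagate distance d=10): x=3.0000 theta=0.1000
After 2 (thin lens f=56): x=3.0000 theta=13/280 (≈0.0464)
After 3 (propagate distance d=37): x=1321/280 (≈4.7179) theta=13/280 (≈0.0464)
After 4 (thin lens f=34): x=1321/280 (≈4.7179) theta=-879/9520 (≈-0.0923)
After 5 (propagate distance d=8): x=18941/4760 (≈3.9792) theta=-879/9520 (≈-0.0923)
After 6 (thin lens f=-40): x=18941/4760 (≈3.9792) theta=1361/190400 (≈0.0071)
After 7 (propagate distance d=24): x=24697/5950 (≈4.1508) theta=1361/190400 (≈0.0071)
After 8 (thin lens f=-22): x=24697/5950 (≈4.1508) theta=58589/299200 (≈0.1958)
After 9 (propagate distance d=28 (to screen)): x=5044197/523600 (≈9.6337) theta=58589/299200 (≈0.1958)
|theta_initial|=0.1000 |theta_final|=58589/299200 (≈0.1958) -> increased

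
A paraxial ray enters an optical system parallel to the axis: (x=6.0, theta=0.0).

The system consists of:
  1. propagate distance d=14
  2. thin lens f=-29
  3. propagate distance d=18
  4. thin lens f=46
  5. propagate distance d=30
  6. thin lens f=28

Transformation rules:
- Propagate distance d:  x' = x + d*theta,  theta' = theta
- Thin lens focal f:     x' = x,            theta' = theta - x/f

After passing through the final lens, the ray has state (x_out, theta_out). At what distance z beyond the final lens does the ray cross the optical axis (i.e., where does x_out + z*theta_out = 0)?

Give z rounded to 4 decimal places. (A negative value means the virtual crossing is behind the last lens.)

Answer: 27.6370

Derivation:
Initial: x=6.0000 theta=0.0000
After 1 (propagate distance d=14): x=6.0000 theta=0.0000
After 2 (thin lens f=-29): x=6.0000 theta=6/29 (≈0.2069)
After 3 (propagate distance d=18): x=282/29 (≈9.7241) theta=6/29 (≈0.2069)
After 4 (thin lens f=46): x=282/29 (≈9.7241) theta=-3/667 (≈-0.0045)
After 5 (propagate distance d=30): x=6396/667 (≈9.5892) theta=-3/667 (≈-0.0045)
After 6 (thin lens f=28): x=6396/667 (≈9.5892) theta=-1620/4669 (≈-0.3470)
z_focus = -x_out/theta_out = -(6396/667)/(-1620/4669) = 3731/135 ≈ 27.6370
Rounded to 4 decimal places: z = 27.6370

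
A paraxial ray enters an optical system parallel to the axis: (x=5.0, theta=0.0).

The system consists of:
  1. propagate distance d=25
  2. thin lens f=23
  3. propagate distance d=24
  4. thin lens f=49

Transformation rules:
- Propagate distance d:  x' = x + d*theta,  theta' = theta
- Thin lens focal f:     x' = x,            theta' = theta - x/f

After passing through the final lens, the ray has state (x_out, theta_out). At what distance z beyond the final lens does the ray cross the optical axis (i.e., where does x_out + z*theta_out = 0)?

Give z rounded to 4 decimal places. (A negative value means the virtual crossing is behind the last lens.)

Answer: -1.0208

Derivation:
Initial: x=5.0000 theta=0.0000
After 1 (propagate distance d=25): x=5.0000 theta=0.0000
After 2 (thin lens f=23): x=5.0000 theta=-5/23 (≈-0.2174)
After 3 (propagate distance d=24): x=-5/23 (≈-0.2174) theta=-5/23 (≈-0.2174)
After 4 (thin lens f=49): x=-5/23 (≈-0.2174) theta=-240/1127 (≈-0.2130)
z_focus = -x_out/theta_out = -(-5/23)/(-240/1127) = -49/48 ≈ -1.0208
Rounded to 4 decimal places: z = -1.0208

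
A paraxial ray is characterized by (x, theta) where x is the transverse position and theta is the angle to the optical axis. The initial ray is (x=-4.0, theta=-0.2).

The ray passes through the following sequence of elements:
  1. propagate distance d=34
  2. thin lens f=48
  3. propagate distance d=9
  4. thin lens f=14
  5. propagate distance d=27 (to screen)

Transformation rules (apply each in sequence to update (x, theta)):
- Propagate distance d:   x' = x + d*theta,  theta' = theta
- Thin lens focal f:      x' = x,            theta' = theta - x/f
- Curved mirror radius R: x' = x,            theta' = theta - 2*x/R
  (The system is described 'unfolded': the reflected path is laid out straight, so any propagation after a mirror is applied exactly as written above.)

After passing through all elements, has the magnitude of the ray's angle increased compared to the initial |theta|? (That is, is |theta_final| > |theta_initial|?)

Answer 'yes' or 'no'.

Initial: x=-4.0000 theta=-0.2000
After 1 (propagate distance d=34): x=-10.8000 theta=-0.2000
After 2 (thin lens f=48): x=-10.8000 theta=0.0250
After 3 (propagate distance d=9): x=-10.5750 theta=0.0250
After 4 (thin lens f=14): x=-10.5750 theta=437/560 (≈0.7804)
After 5 (propagate distance d=27 (to screen)): x=5877/560 (≈10.4946) theta=437/560 (≈0.7804)
|theta_initial|=0.2000 |theta_final|=437/560 (≈0.7804) -> increased

Answer: yes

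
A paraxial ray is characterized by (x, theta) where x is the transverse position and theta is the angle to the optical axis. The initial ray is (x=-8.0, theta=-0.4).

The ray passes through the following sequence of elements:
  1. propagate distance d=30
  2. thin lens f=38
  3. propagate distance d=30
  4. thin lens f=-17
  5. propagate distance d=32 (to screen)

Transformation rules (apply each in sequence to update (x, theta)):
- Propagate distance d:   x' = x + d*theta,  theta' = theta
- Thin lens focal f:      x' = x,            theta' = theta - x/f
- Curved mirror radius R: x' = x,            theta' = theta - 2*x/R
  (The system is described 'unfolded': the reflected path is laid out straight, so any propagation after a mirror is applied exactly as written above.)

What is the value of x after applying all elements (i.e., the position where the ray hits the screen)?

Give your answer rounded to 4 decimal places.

Answer: -42.6824

Derivation:
Initial: x=-8.0000 theta=-0.4000
After 1 (propagate distance d=30): x=-20.0000 theta=-0.4000
After 2 (thin lens f=38): x=-20.0000 theta=12/95 (≈0.1263)
After 3 (propagate distance d=30): x=-308/19 (≈-16.2105) theta=12/95 (≈0.1263)
After 4 (thin lens f=-17): x=-308/19 (≈-16.2105) theta=-1336/1615 (≈-0.8272)
After 5 (propagate distance d=32 (to screen)): x=-3628/85 (≈-42.6824) theta=-1336/1615 (≈-0.8272)
Rounded to 4 decimal places: x = -42.6824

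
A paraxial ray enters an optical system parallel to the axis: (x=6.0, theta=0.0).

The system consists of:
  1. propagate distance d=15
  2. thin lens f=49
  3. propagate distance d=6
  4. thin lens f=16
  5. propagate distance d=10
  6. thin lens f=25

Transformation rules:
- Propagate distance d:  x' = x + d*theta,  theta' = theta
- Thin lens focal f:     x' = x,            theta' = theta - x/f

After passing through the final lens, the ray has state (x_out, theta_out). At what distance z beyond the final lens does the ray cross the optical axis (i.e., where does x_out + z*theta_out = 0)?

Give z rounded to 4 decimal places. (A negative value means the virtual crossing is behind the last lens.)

Answer: 1.5575

Derivation:
Initial: x=6.0000 theta=0.0000
After 1 (propagate distance d=15): x=6.0000 theta=0.0000
After 2 (thin lens f=49): x=6.0000 theta=-6/49 (≈-0.1224)
After 3 (propagate distance d=6): x=258/49 (≈5.2653) theta=-6/49 (≈-0.1224)
After 4 (thin lens f=16): x=258/49 (≈5.2653) theta=-177/392 (≈-0.4515)
After 5 (propagate distance d=10): x=0.7500 theta=-177/392 (≈-0.4515)
After 6 (thin lens f=25): x=0.7500 theta=-4719/9800 (≈-0.4815)
z_focus = -x_out/theta_out = -(0.7500)/(-4719/9800) = 2450/1573 ≈ 1.5575
Rounded to 4 decimal places: z = 1.5575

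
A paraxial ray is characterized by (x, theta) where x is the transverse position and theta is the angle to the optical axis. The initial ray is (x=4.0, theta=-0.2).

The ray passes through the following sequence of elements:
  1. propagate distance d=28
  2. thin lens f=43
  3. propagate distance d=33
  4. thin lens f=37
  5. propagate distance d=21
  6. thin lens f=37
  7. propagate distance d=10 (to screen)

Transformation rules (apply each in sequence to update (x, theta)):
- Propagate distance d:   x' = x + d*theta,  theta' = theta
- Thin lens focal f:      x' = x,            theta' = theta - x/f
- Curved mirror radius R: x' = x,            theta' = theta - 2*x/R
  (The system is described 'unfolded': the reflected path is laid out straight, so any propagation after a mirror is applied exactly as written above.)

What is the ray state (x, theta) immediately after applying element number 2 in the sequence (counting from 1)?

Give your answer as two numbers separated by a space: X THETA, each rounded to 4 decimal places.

Answer: -1.6000 -0.1628

Derivation:
Initial: x=4.0000 theta=-0.2000
After 1 (propagate distance d=28): x=-1.6000 theta=-0.2000
After 2 (thin lens f=43): x=-1.6000 theta=-7/43 (≈-0.1628)
Rounded to 4 decimal places: x = -1.6000, theta = -0.1628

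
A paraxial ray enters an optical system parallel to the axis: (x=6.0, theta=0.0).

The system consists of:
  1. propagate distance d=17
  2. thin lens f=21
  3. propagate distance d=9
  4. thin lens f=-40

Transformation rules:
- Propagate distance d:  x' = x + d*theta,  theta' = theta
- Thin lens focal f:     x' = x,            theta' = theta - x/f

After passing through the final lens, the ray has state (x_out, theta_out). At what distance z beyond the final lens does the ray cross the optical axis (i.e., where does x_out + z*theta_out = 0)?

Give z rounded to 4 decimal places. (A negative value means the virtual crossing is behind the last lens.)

Initial: x=6.0000 theta=0.0000
After 1 (propagate distance d=17): x=6.0000 theta=0.0000
After 2 (thin lens f=21): x=6.0000 theta=-2/7 (≈-0.2857)
After 3 (propagate distance d=9): x=24/7 (≈3.4286) theta=-2/7 (≈-0.2857)
After 4 (thin lens f=-40): x=24/7 (≈3.4286) theta=-0.2000
z_focus = -x_out/theta_out = -(24/7)/(-0.2000) = 120/7 ≈ 17.1429
Rounded to 4 decimal places: z = 17.1429

Answer: 17.1429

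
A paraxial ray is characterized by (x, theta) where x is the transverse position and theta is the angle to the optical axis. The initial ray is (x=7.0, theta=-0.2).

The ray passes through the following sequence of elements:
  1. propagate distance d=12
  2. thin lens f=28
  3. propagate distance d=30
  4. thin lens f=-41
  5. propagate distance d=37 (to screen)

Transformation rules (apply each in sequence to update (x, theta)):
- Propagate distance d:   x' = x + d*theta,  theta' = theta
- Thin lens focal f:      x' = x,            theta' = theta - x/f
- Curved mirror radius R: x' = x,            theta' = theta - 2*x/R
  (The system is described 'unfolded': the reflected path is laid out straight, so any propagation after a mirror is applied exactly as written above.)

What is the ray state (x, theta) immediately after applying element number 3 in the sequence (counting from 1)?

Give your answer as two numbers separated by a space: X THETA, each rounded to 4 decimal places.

Answer: -6.3286 -0.3643

Derivation:
Initial: x=7.0000 theta=-0.2000
After 1 (propagate distance d=12): x=4.6000 theta=-0.2000
After 2 (thin lens f=28): x=4.6000 theta=-51/140 (≈-0.3643)
After 3 (propagate distance d=30): x=-443/70 (≈-6.3286) theta=-51/140 (≈-0.3643)
Rounded to 4 decimal places: x = -6.3286, theta = -0.3643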